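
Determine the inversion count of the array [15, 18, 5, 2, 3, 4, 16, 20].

Finding inversions in [15, 18, 5, 2, 3, 4, 16, 20]:

(0, 2): arr[0]=15 > arr[2]=5
(0, 3): arr[0]=15 > arr[3]=2
(0, 4): arr[0]=15 > arr[4]=3
(0, 5): arr[0]=15 > arr[5]=4
(1, 2): arr[1]=18 > arr[2]=5
(1, 3): arr[1]=18 > arr[3]=2
(1, 4): arr[1]=18 > arr[4]=3
(1, 5): arr[1]=18 > arr[5]=4
(1, 6): arr[1]=18 > arr[6]=16
(2, 3): arr[2]=5 > arr[3]=2
(2, 4): arr[2]=5 > arr[4]=3
(2, 5): arr[2]=5 > arr[5]=4

Total inversions: 12

The array has 12 inversion(s): (0,2), (0,3), (0,4), (0,5), (1,2), (1,3), (1,4), (1,5), (1,6), (2,3), (2,4), (2,5). Each pair (i,j) satisfies i < j and arr[i] > arr[j].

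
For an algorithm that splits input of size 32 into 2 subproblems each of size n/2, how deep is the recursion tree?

For divide and conquer with division factor 2:

Problem sizes at each level:
Level 0: 32
Level 1: 16
Level 2: 8
Level 3: 4
Level 4: 2
Level 5: 1

The root is level 0 and the size-1 base case is level 5 (the tree spans levels 0 through 5, i.e. 6 levels counting the root), so the depth is the number of divisions: log_2(32) = 5

The recursion tree depth is log_2(32) = 5. At each level, the problem size is divided by 2, so it takes 5 divisions to reduce to a base case of size 1. The algorithm makes 2 recursive calls at each level.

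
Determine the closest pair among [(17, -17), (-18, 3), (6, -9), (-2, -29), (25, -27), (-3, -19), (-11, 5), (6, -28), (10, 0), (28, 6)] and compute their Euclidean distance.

Computing all pairwise distances among 10 points:

d((17, -17), (-18, 3)) = 40.3113
d((17, -17), (6, -9)) = 13.6015
d((17, -17), (-2, -29)) = 22.4722
d((17, -17), (25, -27)) = 12.8062
d((17, -17), (-3, -19)) = 20.0998
d((17, -17), (-11, 5)) = 35.609
d((17, -17), (6, -28)) = 15.5563
d((17, -17), (10, 0)) = 18.3848
d((17, -17), (28, 6)) = 25.4951
d((-18, 3), (6, -9)) = 26.8328
d((-18, 3), (-2, -29)) = 35.7771
d((-18, 3), (25, -27)) = 52.4309
d((-18, 3), (-3, -19)) = 26.6271
d((-18, 3), (-11, 5)) = 7.2801 <-- minimum
d((-18, 3), (6, -28)) = 39.2046
d((-18, 3), (10, 0)) = 28.1603
d((-18, 3), (28, 6)) = 46.0977
d((6, -9), (-2, -29)) = 21.5407
d((6, -9), (25, -27)) = 26.1725
d((6, -9), (-3, -19)) = 13.4536
d((6, -9), (-11, 5)) = 22.0227
d((6, -9), (6, -28)) = 19.0
d((6, -9), (10, 0)) = 9.8489
d((6, -9), (28, 6)) = 26.6271
d((-2, -29), (25, -27)) = 27.074
d((-2, -29), (-3, -19)) = 10.0499
d((-2, -29), (-11, 5)) = 35.171
d((-2, -29), (6, -28)) = 8.0623
d((-2, -29), (10, 0)) = 31.3847
d((-2, -29), (28, 6)) = 46.0977
d((25, -27), (-3, -19)) = 29.1204
d((25, -27), (-11, 5)) = 48.1664
d((25, -27), (6, -28)) = 19.0263
d((25, -27), (10, 0)) = 30.8869
d((25, -27), (28, 6)) = 33.1361
d((-3, -19), (-11, 5)) = 25.2982
d((-3, -19), (6, -28)) = 12.7279
d((-3, -19), (10, 0)) = 23.0217
d((-3, -19), (28, 6)) = 39.8246
d((-11, 5), (6, -28)) = 37.1214
d((-11, 5), (10, 0)) = 21.587
d((-11, 5), (28, 6)) = 39.0128
d((6, -28), (10, 0)) = 28.2843
d((6, -28), (28, 6)) = 40.4969
d((10, 0), (28, 6)) = 18.9737

Closest pair: (-18, 3) and (-11, 5) with distance 7.2801

The closest pair is (-18, 3) and (-11, 5) with Euclidean distance 7.2801. For 10 points, brute-force pairwise comparison is shown above. For large n, the divide-and-conquer algorithm (sort by x, recurse on halves, check the dividing strip) achieves O(n log n).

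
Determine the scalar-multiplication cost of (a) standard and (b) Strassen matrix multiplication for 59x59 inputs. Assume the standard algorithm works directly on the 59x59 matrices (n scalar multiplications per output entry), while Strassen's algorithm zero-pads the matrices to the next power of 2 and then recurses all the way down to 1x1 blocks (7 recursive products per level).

Matrix multiplication for 59x59 matrices:

Strassen's algorithm requires power-of-2 dimensions. Pad 59x59 to 64x64 (next power of 2).

Standard algorithm: 59^3 = 205379 multiplications
Strassen's algorithm: 7^(log2(64)) = 7^6 = 117649 multiplications
Savings: 205379 - 117649 = 87730 multiplications

Standard: 205379 multiplications (59^3). Strassen: 117649 multiplications (7^6, after padding to 64x64). Strassen reduces 8 recursive multiplications to 7 at each level.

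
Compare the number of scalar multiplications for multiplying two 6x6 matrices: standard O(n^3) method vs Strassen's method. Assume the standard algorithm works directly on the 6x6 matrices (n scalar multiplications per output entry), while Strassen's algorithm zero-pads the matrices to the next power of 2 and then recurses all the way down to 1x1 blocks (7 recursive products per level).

Matrix multiplication for 6x6 matrices:

Strassen's algorithm requires power-of-2 dimensions. Pad 6x6 to 8x8 (next power of 2).

Standard algorithm: 6^3 = 216 multiplications
Strassen's algorithm: 7^(log2(8)) = 7^3 = 343 multiplications
Difference: 216 - 343 = -127 (Strassen uses MORE here due to padding overhead — for small or just-over-power-of-2 n, padding can outweigh the per-level savings)

Standard: 216 multiplications (6^3). Strassen: 343 multiplications (7^3, after padding to 8x8). Strassen reduces 8 recursive multiplications to 7 at each level.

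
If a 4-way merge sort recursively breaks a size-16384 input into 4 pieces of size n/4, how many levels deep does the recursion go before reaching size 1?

For divide and conquer with division factor 4:

Problem sizes at each level:
Level 0: 16384
Level 1: 4096
Level 2: 1024
Level 3: 256
Level 4: 64
Level 5: 16
Level 6: 4
Level 7: 1

The root is level 0 and the size-1 base case is level 7 (the tree spans levels 0 through 7, i.e. 8 levels counting the root), so the depth is the number of divisions: log_4(16384) = 7

The recursion tree depth is log_4(16384) = 7. At each level, the problem size is divided by 4, so it takes 7 divisions to reduce to a base case of size 1. The algorithm makes 4 recursive calls at each level.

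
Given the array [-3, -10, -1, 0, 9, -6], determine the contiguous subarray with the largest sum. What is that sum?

Using Kadane's algorithm on [-3, -10, -1, 0, 9, -6]:

Scanning through the array:
Position 1 (value -10): max_ending_here = -10, max_so_far = -3
Position 2 (value -1): max_ending_here = -1, max_so_far = -1
Position 3 (value 0): max_ending_here = 0, max_so_far = 0
Position 4 (value 9): max_ending_here = 9, max_so_far = 9
Position 5 (value -6): max_ending_here = 3, max_so_far = 9

Maximum subarray: [0, 9]
Maximum sum: 9

The maximum subarray is [0, 9] with sum 9. This subarray runs from index 3 to index 4.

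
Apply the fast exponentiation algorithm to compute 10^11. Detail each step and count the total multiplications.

Computing 10^11 by squaring (build up from 10^1; each line after the first costs one multiplication):

10^1 = 10
10^2 = (10^1)^2 = 10^2 = 100
10^4 = (10^2)^2 = 100^2 = 10000
10^5 = 10 * 10^4 = 10 * 10000 = 100000
10^10 = (10^5)^2 = 100000^2 = 10000000000
10^11 = 10 * 10^10 = 10 * 10000000000 = 100000000000

Result: 100000000000
Multiplications needed: 5 (5 lines after 10^1)

10^11 = 100000000000. Using exponentiation by squaring, this requires 5 multiplications. The key idea: if the exponent is even, square the half-power; if odd, multiply by the base once.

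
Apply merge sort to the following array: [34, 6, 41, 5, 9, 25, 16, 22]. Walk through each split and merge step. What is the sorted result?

Merge sort trace:

Split: [34, 6, 41, 5, 9, 25, 16, 22] -> [34, 6, 41, 5] and [9, 25, 16, 22]
  Split: [34, 6, 41, 5] -> [34, 6] and [41, 5]
    Split: [34, 6] -> [34] and [6]
    Merge: [34] + [6] -> [6, 34]
    Split: [41, 5] -> [41] and [5]
    Merge: [41] + [5] -> [5, 41]
  Merge: [6, 34] + [5, 41] -> [5, 6, 34, 41]
  Split: [9, 25, 16, 22] -> [9, 25] and [16, 22]
    Split: [9, 25] -> [9] and [25]
    Merge: [9] + [25] -> [9, 25]
    Split: [16, 22] -> [16] and [22]
    Merge: [16] + [22] -> [16, 22]
  Merge: [9, 25] + [16, 22] -> [9, 16, 22, 25]
Merge: [5, 6, 34, 41] + [9, 16, 22, 25] -> [5, 6, 9, 16, 22, 25, 34, 41]

Final sorted array: [5, 6, 9, 16, 22, 25, 34, 41]

The merge sort proceeds by recursively splitting the array and merging sorted halves.
After all merges, the sorted array is [5, 6, 9, 16, 22, 25, 34, 41].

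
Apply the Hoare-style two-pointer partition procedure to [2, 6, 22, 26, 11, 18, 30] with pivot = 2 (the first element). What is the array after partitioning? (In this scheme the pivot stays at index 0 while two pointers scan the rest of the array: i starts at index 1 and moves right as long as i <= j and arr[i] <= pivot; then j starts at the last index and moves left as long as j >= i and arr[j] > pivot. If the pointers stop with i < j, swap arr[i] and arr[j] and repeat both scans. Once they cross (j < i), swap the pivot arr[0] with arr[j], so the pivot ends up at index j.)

Hoare-style two-pointer partition with pivot = 2:

Initial array: [2, 6, 22, 26, 11, 18, 30]

Pointers start at i = 1, j = 6.
i ends at 1, j ends at 0: the pointers have crossed (j < i), so scanning stops.

j = 0, so swapping arr[0] with arr[j] leaves the pivot at position 0: [2, 6, 22, 26, 11, 18, 30]
Pivot position: 0

After partitioning with pivot 2, the array becomes [2, 6, 22, 26, 11, 18, 30]. The pivot is placed at index 0. All elements to the left of the pivot are <= 2, and all elements to the right are > 2.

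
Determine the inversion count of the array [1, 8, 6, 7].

Finding inversions in [1, 8, 6, 7]:

(1, 2): arr[1]=8 > arr[2]=6
(1, 3): arr[1]=8 > arr[3]=7

Total inversions: 2

The array has 2 inversion(s): (1,2), (1,3). Each pair (i,j) satisfies i < j and arr[i] > arr[j].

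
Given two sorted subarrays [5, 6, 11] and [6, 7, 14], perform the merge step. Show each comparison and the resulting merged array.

Merging process:

Compare 5 vs 6: take 5 from left. Merged: [5]
Compare 6 vs 6: take 6 from left. Merged: [5, 6]
Compare 11 vs 6: take 6 from right. Merged: [5, 6, 6]
Compare 11 vs 7: take 7 from right. Merged: [5, 6, 6, 7]
Compare 11 vs 14: take 11 from left. Merged: [5, 6, 6, 7, 11]
Append remaining from right: [14]. Merged: [5, 6, 6, 7, 11, 14]

Final merged array: [5, 6, 6, 7, 11, 14]
Total comparisons: 5

The merged array is [5, 6, 6, 7, 11, 14], requiring 5 comparisons. The merge step runs in O(n) time where n is the total number of elements.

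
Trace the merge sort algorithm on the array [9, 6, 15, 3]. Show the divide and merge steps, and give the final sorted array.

Merge sort trace:

Split: [9, 6, 15, 3] -> [9, 6] and [15, 3]
  Split: [9, 6] -> [9] and [6]
  Merge: [9] + [6] -> [6, 9]
  Split: [15, 3] -> [15] and [3]
  Merge: [15] + [3] -> [3, 15]
Merge: [6, 9] + [3, 15] -> [3, 6, 9, 15]

Final sorted array: [3, 6, 9, 15]

The merge sort proceeds by recursively splitting the array and merging sorted halves.
After all merges, the sorted array is [3, 6, 9, 15].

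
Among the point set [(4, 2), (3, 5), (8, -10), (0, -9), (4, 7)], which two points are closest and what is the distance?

Computing all pairwise distances among 5 points:

d((4, 2), (3, 5)) = 3.1623
d((4, 2), (8, -10)) = 12.6491
d((4, 2), (0, -9)) = 11.7047
d((4, 2), (4, 7)) = 5.0
d((3, 5), (8, -10)) = 15.8114
d((3, 5), (0, -9)) = 14.3178
d((3, 5), (4, 7)) = 2.2361 <-- minimum
d((8, -10), (0, -9)) = 8.0623
d((8, -10), (4, 7)) = 17.4642
d((0, -9), (4, 7)) = 16.4924

Closest pair: (3, 5) and (4, 7) with distance 2.2361

The closest pair is (3, 5) and (4, 7) with Euclidean distance 2.2361. For 5 points, brute-force pairwise comparison is shown above. For large n, the divide-and-conquer algorithm (sort by x, recurse on halves, check the dividing strip) achieves O(n log n).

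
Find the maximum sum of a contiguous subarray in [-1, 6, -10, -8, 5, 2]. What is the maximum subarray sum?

Using Kadane's algorithm on [-1, 6, -10, -8, 5, 2]:

Scanning through the array:
Position 1 (value 6): max_ending_here = 6, max_so_far = 6
Position 2 (value -10): max_ending_here = -4, max_so_far = 6
Position 3 (value -8): max_ending_here = -8, max_so_far = 6
Position 4 (value 5): max_ending_here = 5, max_so_far = 6
Position 5 (value 2): max_ending_here = 7, max_so_far = 7

Maximum subarray: [5, 2]
Maximum sum: 7

The maximum subarray is [5, 2] with sum 7. This subarray runs from index 4 to index 5.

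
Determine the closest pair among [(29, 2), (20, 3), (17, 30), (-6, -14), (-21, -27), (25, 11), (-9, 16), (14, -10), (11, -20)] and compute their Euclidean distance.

Computing all pairwise distances among 9 points:

d((29, 2), (20, 3)) = 9.0554 <-- minimum
d((29, 2), (17, 30)) = 30.4631
d((29, 2), (-6, -14)) = 38.4838
d((29, 2), (-21, -27)) = 57.8014
d((29, 2), (25, 11)) = 9.8489
d((29, 2), (-9, 16)) = 40.4969
d((29, 2), (14, -10)) = 19.2094
d((29, 2), (11, -20)) = 28.4253
d((20, 3), (17, 30)) = 27.1662
d((20, 3), (-6, -14)) = 31.0644
d((20, 3), (-21, -27)) = 50.8035
d((20, 3), (25, 11)) = 9.434
d((20, 3), (-9, 16)) = 31.7805
d((20, 3), (14, -10)) = 14.3178
d((20, 3), (11, -20)) = 24.6982
d((17, 30), (-6, -14)) = 49.6488
d((17, 30), (-21, -27)) = 68.5055
d((17, 30), (25, 11)) = 20.6155
d((17, 30), (-9, 16)) = 29.5296
d((17, 30), (14, -10)) = 40.1123
d((17, 30), (11, -20)) = 50.3587
d((-6, -14), (-21, -27)) = 19.8494
d((-6, -14), (25, 11)) = 39.8246
d((-6, -14), (-9, 16)) = 30.1496
d((-6, -14), (14, -10)) = 20.3961
d((-6, -14), (11, -20)) = 18.0278
d((-21, -27), (25, 11)) = 59.6657
d((-21, -27), (-9, 16)) = 44.643
d((-21, -27), (14, -10)) = 38.9102
d((-21, -27), (11, -20)) = 32.7567
d((25, 11), (-9, 16)) = 34.3657
d((25, 11), (14, -10)) = 23.7065
d((25, 11), (11, -20)) = 34.0147
d((-9, 16), (14, -10)) = 34.7131
d((-9, 16), (11, -20)) = 41.1825
d((14, -10), (11, -20)) = 10.4403

Closest pair: (29, 2) and (20, 3) with distance 9.0554

The closest pair is (29, 2) and (20, 3) with Euclidean distance 9.0554. For 9 points, brute-force pairwise comparison is shown above. For large n, the divide-and-conquer algorithm (sort by x, recurse on halves, check the dividing strip) achieves O(n log n).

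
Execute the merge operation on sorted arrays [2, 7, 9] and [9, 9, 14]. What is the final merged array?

Merging process:

Compare 2 vs 9: take 2 from left. Merged: [2]
Compare 7 vs 9: take 7 from left. Merged: [2, 7]
Compare 9 vs 9: take 9 from left. Merged: [2, 7, 9]
Append remaining from right: [9, 9, 14]. Merged: [2, 7, 9, 9, 9, 14]

Final merged array: [2, 7, 9, 9, 9, 14]
Total comparisons: 3

The merged array is [2, 7, 9, 9, 9, 14], requiring 3 comparisons. The merge step runs in O(n) time where n is the total number of elements.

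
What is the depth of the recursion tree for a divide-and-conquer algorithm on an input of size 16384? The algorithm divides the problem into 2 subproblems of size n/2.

For divide and conquer with division factor 2:

Problem sizes at each level:
Level 0: 16384
Level 1: 8192
Level 2: 4096
Level 3: 2048
Level 4: 1024
Level 5: 512
Level 6: 256
Level 7: 128
Level 8: 64
Level 9: 32
Level 10: 16
Level 11: 8
Level 12: 4
Level 13: 2
Level 14: 1

The root is level 0 and the size-1 base case is level 14 (the tree spans levels 0 through 14, i.e. 15 levels counting the root), so the depth is the number of divisions: log_2(16384) = 14

The recursion tree depth is log_2(16384) = 14. At each level, the problem size is divided by 2, so it takes 14 divisions to reduce to a base case of size 1. The algorithm makes 2 recursive calls at each level.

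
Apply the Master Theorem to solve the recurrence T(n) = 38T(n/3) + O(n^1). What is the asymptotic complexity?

Master Theorem for T(n) = 38T(n/3) + O(n^1):

a = 38, b = 3, c = 1
log_b(a) = log_3(38) = 3.3111

Case 1: c = 1 < log_3(38) = 3.3111
T(n) = O(n^(log_3 38))

For T(n) = 38T(n/3) + O(n^1): log_3(38) = 3.3111. This is Case 1 of the Master Theorem (c < log_b(a), work dominated by leaves), giving O(n^(log_3 38)).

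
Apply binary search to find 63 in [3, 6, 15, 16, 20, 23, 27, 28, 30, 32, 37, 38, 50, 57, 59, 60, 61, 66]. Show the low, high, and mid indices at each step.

Binary search for 63 in [3, 6, 15, 16, 20, 23, 27, 28, 30, 32, 37, 38, 50, 57, 59, 60, 61, 66]:

lo=0, hi=17, mid=8, arr[mid]=30 -> 30 < 63, search right half
lo=9, hi=17, mid=13, arr[mid]=57 -> 57 < 63, search right half
lo=14, hi=17, mid=15, arr[mid]=60 -> 60 < 63, search right half
lo=16, hi=17, mid=16, arr[mid]=61 -> 61 < 63, search right half
lo=17, hi=17, mid=17, arr[mid]=66 -> 66 > 63, search left half
lo=17 > hi=16, target 63 not found

Binary search determines that 63 is not in the array after 5 comparisons. The search space was exhausted without finding the target.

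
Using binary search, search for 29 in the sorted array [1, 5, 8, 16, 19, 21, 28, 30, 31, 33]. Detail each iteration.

Binary search for 29 in [1, 5, 8, 16, 19, 21, 28, 30, 31, 33]:

lo=0, hi=9, mid=4, arr[mid]=19 -> 19 < 29, search right half
lo=5, hi=9, mid=7, arr[mid]=30 -> 30 > 29, search left half
lo=5, hi=6, mid=5, arr[mid]=21 -> 21 < 29, search right half
lo=6, hi=6, mid=6, arr[mid]=28 -> 28 < 29, search right half
lo=7 > hi=6, target 29 not found

Binary search determines that 29 is not in the array after 4 comparisons. The search space was exhausted without finding the target.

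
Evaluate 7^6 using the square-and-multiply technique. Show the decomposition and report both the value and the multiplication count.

Computing 7^6 by squaring (build up from 7^1; each line after the first costs one multiplication):

7^1 = 7
7^2 = (7^1)^2 = 7^2 = 49
7^3 = 7 * 7^2 = 7 * 49 = 343
7^6 = (7^3)^2 = 343^2 = 117649

Result: 117649
Multiplications needed: 3 (3 lines after 7^1)

7^6 = 117649. Using exponentiation by squaring, this requires 3 multiplications. The key idea: if the exponent is even, square the half-power; if odd, multiply by the base once.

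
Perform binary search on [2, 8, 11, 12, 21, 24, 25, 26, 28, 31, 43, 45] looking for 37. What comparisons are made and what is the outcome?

Binary search for 37 in [2, 8, 11, 12, 21, 24, 25, 26, 28, 31, 43, 45]:

lo=0, hi=11, mid=5, arr[mid]=24 -> 24 < 37, search right half
lo=6, hi=11, mid=8, arr[mid]=28 -> 28 < 37, search right half
lo=9, hi=11, mid=10, arr[mid]=43 -> 43 > 37, search left half
lo=9, hi=9, mid=9, arr[mid]=31 -> 31 < 37, search right half
lo=10 > hi=9, target 37 not found

Binary search determines that 37 is not in the array after 4 comparisons. The search space was exhausted without finding the target.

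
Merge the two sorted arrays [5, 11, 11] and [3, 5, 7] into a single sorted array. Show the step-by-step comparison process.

Merging process:

Compare 5 vs 3: take 3 from right. Merged: [3]
Compare 5 vs 5: take 5 from left. Merged: [3, 5]
Compare 11 vs 5: take 5 from right. Merged: [3, 5, 5]
Compare 11 vs 7: take 7 from right. Merged: [3, 5, 5, 7]
Append remaining from left: [11, 11]. Merged: [3, 5, 5, 7, 11, 11]

Final merged array: [3, 5, 5, 7, 11, 11]
Total comparisons: 4

The merged array is [3, 5, 5, 7, 11, 11], requiring 4 comparisons. The merge step runs in O(n) time where n is the total number of elements.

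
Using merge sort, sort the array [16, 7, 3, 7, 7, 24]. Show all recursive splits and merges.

Merge sort trace:

Split: [16, 7, 3, 7, 7, 24] -> [16, 7, 3] and [7, 7, 24]
  Split: [16, 7, 3] -> [16] and [7, 3]
    Split: [7, 3] -> [7] and [3]
    Merge: [7] + [3] -> [3, 7]
  Merge: [16] + [3, 7] -> [3, 7, 16]
  Split: [7, 7, 24] -> [7] and [7, 24]
    Split: [7, 24] -> [7] and [24]
    Merge: [7] + [24] -> [7, 24]
  Merge: [7] + [7, 24] -> [7, 7, 24]
Merge: [3, 7, 16] + [7, 7, 24] -> [3, 7, 7, 7, 16, 24]

Final sorted array: [3, 7, 7, 7, 16, 24]

The merge sort proceeds by recursively splitting the array and merging sorted halves.
After all merges, the sorted array is [3, 7, 7, 7, 16, 24].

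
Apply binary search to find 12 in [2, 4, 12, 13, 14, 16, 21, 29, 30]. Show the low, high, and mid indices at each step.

Binary search for 12 in [2, 4, 12, 13, 14, 16, 21, 29, 30]:

lo=0, hi=8, mid=4, arr[mid]=14 -> 14 > 12, search left half
lo=0, hi=3, mid=1, arr[mid]=4 -> 4 < 12, search right half
lo=2, hi=3, mid=2, arr[mid]=12 -> Found target at index 2!

Binary search finds 12 at index 2 after 3 comparisons. The search repeatedly halves the search space by comparing with the middle element.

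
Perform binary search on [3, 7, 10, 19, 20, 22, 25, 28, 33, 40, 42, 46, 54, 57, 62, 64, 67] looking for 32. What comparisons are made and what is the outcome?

Binary search for 32 in [3, 7, 10, 19, 20, 22, 25, 28, 33, 40, 42, 46, 54, 57, 62, 64, 67]:

lo=0, hi=16, mid=8, arr[mid]=33 -> 33 > 32, search left half
lo=0, hi=7, mid=3, arr[mid]=19 -> 19 < 32, search right half
lo=4, hi=7, mid=5, arr[mid]=22 -> 22 < 32, search right half
lo=6, hi=7, mid=6, arr[mid]=25 -> 25 < 32, search right half
lo=7, hi=7, mid=7, arr[mid]=28 -> 28 < 32, search right half
lo=8 > hi=7, target 32 not found

Binary search determines that 32 is not in the array after 5 comparisons. The search space was exhausted without finding the target.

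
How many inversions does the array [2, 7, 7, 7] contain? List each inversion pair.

Finding inversions in [2, 7, 7, 7]:


Total inversions: 0

The array has 0 inversions. It is already sorted.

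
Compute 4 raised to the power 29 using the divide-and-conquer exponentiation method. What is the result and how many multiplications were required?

Computing 4^29 by squaring (build up from 4^1; each line after the first costs one multiplication):

4^1 = 4
4^2 = (4^1)^2 = 4^2 = 16
4^3 = 4 * 4^2 = 4 * 16 = 64
4^6 = (4^3)^2 = 64^2 = 4096
4^7 = 4 * 4^6 = 4 * 4096 = 16384
4^14 = (4^7)^2 = 16384^2 = 268435456
4^28 = (4^14)^2 = 268435456^2 = 72057594037927936
4^29 = 4 * 4^28 = 4 * 72057594037927936 = 288230376151711744

Result: 288230376151711744
Multiplications needed: 7 (7 lines after 4^1)

4^29 = 288230376151711744. Using exponentiation by squaring, this requires 7 multiplications. The key idea: if the exponent is even, square the half-power; if odd, multiply by the base once.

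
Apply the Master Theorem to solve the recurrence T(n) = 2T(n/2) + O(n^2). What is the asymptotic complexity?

Master Theorem for T(n) = 2T(n/2) + O(n^2):

a = 2, b = 2, c = 2
log_b(a) = log_2(2) = 1.0000

Case 3: c = 2 > log_2(2) = 1.0000
T(n) = O(n^2) = O(n^2)

For T(n) = 2T(n/2) + O(n^2): log_2(2) = 1.0000. This is Case 3 of the Master Theorem (c > log_b(a), work dominated by root), giving O(n^2).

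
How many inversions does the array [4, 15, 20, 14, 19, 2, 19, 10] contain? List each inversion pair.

Finding inversions in [4, 15, 20, 14, 19, 2, 19, 10]:

(0, 5): arr[0]=4 > arr[5]=2
(1, 3): arr[1]=15 > arr[3]=14
(1, 5): arr[1]=15 > arr[5]=2
(1, 7): arr[1]=15 > arr[7]=10
(2, 3): arr[2]=20 > arr[3]=14
(2, 4): arr[2]=20 > arr[4]=19
(2, 5): arr[2]=20 > arr[5]=2
(2, 6): arr[2]=20 > arr[6]=19
(2, 7): arr[2]=20 > arr[7]=10
(3, 5): arr[3]=14 > arr[5]=2
(3, 7): arr[3]=14 > arr[7]=10
(4, 5): arr[4]=19 > arr[5]=2
(4, 7): arr[4]=19 > arr[7]=10
(6, 7): arr[6]=19 > arr[7]=10

Total inversions: 14

The array has 14 inversion(s): (0,5), (1,3), (1,5), (1,7), (2,3), (2,4), (2,5), (2,6), (2,7), (3,5), (3,7), (4,5), (4,7), (6,7). Each pair (i,j) satisfies i < j and arr[i] > arr[j].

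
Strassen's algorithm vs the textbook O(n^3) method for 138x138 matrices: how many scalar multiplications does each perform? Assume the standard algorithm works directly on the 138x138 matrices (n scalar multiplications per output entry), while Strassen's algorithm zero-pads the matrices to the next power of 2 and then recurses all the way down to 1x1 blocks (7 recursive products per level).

Matrix multiplication for 138x138 matrices:

Strassen's algorithm requires power-of-2 dimensions. Pad 138x138 to 256x256 (next power of 2).

Standard algorithm: 138^3 = 2628072 multiplications
Strassen's algorithm: 7^(log2(256)) = 7^8 = 5764801 multiplications
Difference: 2628072 - 5764801 = -3136729 (Strassen uses MORE here due to padding overhead — for small or just-over-power-of-2 n, padding can outweigh the per-level savings)

Standard: 2628072 multiplications (138^3). Strassen: 5764801 multiplications (7^8, after padding to 256x256). Strassen reduces 8 recursive multiplications to 7 at each level.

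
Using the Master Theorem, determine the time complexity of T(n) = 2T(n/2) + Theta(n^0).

Master Theorem for T(n) = 2T(n/2) + O(n^0):

a = 2, b = 2, c = 0
log_b(a) = log_2(2) = 1.0000

Case 1: c = 0 < log_2(2) = 1.0000
T(n) = O(n^(log_2 2)) = O(n)

For T(n) = 2T(n/2) + O(n^0): log_2(2) = 1.0000. This is Case 1 of the Master Theorem (c < log_b(a), work dominated by leaves), giving O(n).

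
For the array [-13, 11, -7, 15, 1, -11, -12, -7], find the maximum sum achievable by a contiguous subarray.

Using Kadane's algorithm on [-13, 11, -7, 15, 1, -11, -12, -7]:

Scanning through the array:
Position 1 (value 11): max_ending_here = 11, max_so_far = 11
Position 2 (value -7): max_ending_here = 4, max_so_far = 11
Position 3 (value 15): max_ending_here = 19, max_so_far = 19
Position 4 (value 1): max_ending_here = 20, max_so_far = 20
Position 5 (value -11): max_ending_here = 9, max_so_far = 20
Position 6 (value -12): max_ending_here = -3, max_so_far = 20
Position 7 (value -7): max_ending_here = -7, max_so_far = 20

Maximum subarray: [11, -7, 15, 1]
Maximum sum: 20

The maximum subarray is [11, -7, 15, 1] with sum 20. This subarray runs from index 1 to index 4.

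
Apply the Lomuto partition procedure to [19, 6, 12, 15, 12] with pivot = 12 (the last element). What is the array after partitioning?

Lomuto partition with pivot = 12:

Initial array: [19, 6, 12, 15, 12]

arr[0]=19 > 12: no swap
arr[1]=6 <= 12: swap with position 0, array becomes [6, 19, 12, 15, 12]
arr[2]=12 <= 12: swap with position 1, array becomes [6, 12, 19, 15, 12]
arr[3]=15 > 12: no swap

Place pivot at position 2: [6, 12, 12, 15, 19]
Pivot position: 2

After partitioning with pivot 12, the array becomes [6, 12, 12, 15, 19]. The pivot is placed at index 2. All elements to the left of the pivot are <= 12, and all elements to the right are > 12.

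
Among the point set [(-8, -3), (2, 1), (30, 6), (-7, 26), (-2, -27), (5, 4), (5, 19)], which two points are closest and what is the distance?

Computing all pairwise distances among 7 points:

d((-8, -3), (2, 1)) = 10.7703
d((-8, -3), (30, 6)) = 39.0512
d((-8, -3), (-7, 26)) = 29.0172
d((-8, -3), (-2, -27)) = 24.7386
d((-8, -3), (5, 4)) = 14.7648
d((-8, -3), (5, 19)) = 25.5539
d((2, 1), (30, 6)) = 28.4429
d((2, 1), (-7, 26)) = 26.5707
d((2, 1), (-2, -27)) = 28.2843
d((2, 1), (5, 4)) = 4.2426 <-- minimum
d((2, 1), (5, 19)) = 18.2483
d((30, 6), (-7, 26)) = 42.0595
d((30, 6), (-2, -27)) = 45.9674
d((30, 6), (5, 4)) = 25.0799
d((30, 6), (5, 19)) = 28.178
d((-7, 26), (-2, -27)) = 53.2353
d((-7, 26), (5, 4)) = 25.0599
d((-7, 26), (5, 19)) = 13.8924
d((-2, -27), (5, 4)) = 31.7805
d((-2, -27), (5, 19)) = 46.5296
d((5, 4), (5, 19)) = 15.0

Closest pair: (2, 1) and (5, 4) with distance 4.2426

The closest pair is (2, 1) and (5, 4) with Euclidean distance 4.2426. For 7 points, brute-force pairwise comparison is shown above. For large n, the divide-and-conquer algorithm (sort by x, recurse on halves, check the dividing strip) achieves O(n log n).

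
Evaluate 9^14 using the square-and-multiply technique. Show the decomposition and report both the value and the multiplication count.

Computing 9^14 by squaring (build up from 9^1; each line after the first costs one multiplication):

9^1 = 9
9^2 = (9^1)^2 = 9^2 = 81
9^3 = 9 * 9^2 = 9 * 81 = 729
9^6 = (9^3)^2 = 729^2 = 531441
9^7 = 9 * 9^6 = 9 * 531441 = 4782969
9^14 = (9^7)^2 = 4782969^2 = 22876792454961

Result: 22876792454961
Multiplications needed: 5 (5 lines after 9^1)

9^14 = 22876792454961. Using exponentiation by squaring, this requires 5 multiplications. The key idea: if the exponent is even, square the half-power; if odd, multiply by the base once.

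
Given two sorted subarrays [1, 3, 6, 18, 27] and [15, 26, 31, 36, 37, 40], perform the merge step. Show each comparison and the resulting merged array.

Merging process:

Compare 1 vs 15: take 1 from left. Merged: [1]
Compare 3 vs 15: take 3 from left. Merged: [1, 3]
Compare 6 vs 15: take 6 from left. Merged: [1, 3, 6]
Compare 18 vs 15: take 15 from right. Merged: [1, 3, 6, 15]
Compare 18 vs 26: take 18 from left. Merged: [1, 3, 6, 15, 18]
Compare 27 vs 26: take 26 from right. Merged: [1, 3, 6, 15, 18, 26]
Compare 27 vs 31: take 27 from left. Merged: [1, 3, 6, 15, 18, 26, 27]
Append remaining from right: [31, 36, 37, 40]. Merged: [1, 3, 6, 15, 18, 26, 27, 31, 36, 37, 40]

Final merged array: [1, 3, 6, 15, 18, 26, 27, 31, 36, 37, 40]
Total comparisons: 7

The merged array is [1, 3, 6, 15, 18, 26, 27, 31, 36, 37, 40], requiring 7 comparisons. The merge step runs in O(n) time where n is the total number of elements.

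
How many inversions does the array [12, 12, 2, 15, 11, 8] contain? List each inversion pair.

Finding inversions in [12, 12, 2, 15, 11, 8]:

(0, 2): arr[0]=12 > arr[2]=2
(0, 4): arr[0]=12 > arr[4]=11
(0, 5): arr[0]=12 > arr[5]=8
(1, 2): arr[1]=12 > arr[2]=2
(1, 4): arr[1]=12 > arr[4]=11
(1, 5): arr[1]=12 > arr[5]=8
(3, 4): arr[3]=15 > arr[4]=11
(3, 5): arr[3]=15 > arr[5]=8
(4, 5): arr[4]=11 > arr[5]=8

Total inversions: 9

The array has 9 inversion(s): (0,2), (0,4), (0,5), (1,2), (1,4), (1,5), (3,4), (3,5), (4,5). Each pair (i,j) satisfies i < j and arr[i] > arr[j].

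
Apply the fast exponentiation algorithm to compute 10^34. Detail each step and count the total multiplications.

Computing 10^34 by squaring (build up from 10^1; each line after the first costs one multiplication):

10^1 = 10
10^2 = (10^1)^2 = 10^2 = 100
10^4 = (10^2)^2 = 100^2 = 10000
10^8 = (10^4)^2 = 10000^2 = 100000000
10^16 = (10^8)^2 = 100000000^2 = 10000000000000000
10^17 = 10 * 10^16 = 10 * 10000000000000000 = 100000000000000000
10^34 = (10^17)^2 = 100000000000000000^2 = 10000000000000000000000000000000000

Result: 10000000000000000000000000000000000
Multiplications needed: 6 (6 lines after 10^1)

10^34 = 10000000000000000000000000000000000. Using exponentiation by squaring, this requires 6 multiplications. The key idea: if the exponent is even, square the half-power; if odd, multiply by the base once.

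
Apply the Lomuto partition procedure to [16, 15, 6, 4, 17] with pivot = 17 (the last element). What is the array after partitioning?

Lomuto partition with pivot = 17:

Initial array: [16, 15, 6, 4, 17]

arr[0]=16 <= 17: swap with position 0, array becomes [16, 15, 6, 4, 17]
arr[1]=15 <= 17: swap with position 1, array becomes [16, 15, 6, 4, 17]
arr[2]=6 <= 17: swap with position 2, array becomes [16, 15, 6, 4, 17]
arr[3]=4 <= 17: swap with position 3, array becomes [16, 15, 6, 4, 17]

Place pivot at position 4: [16, 15, 6, 4, 17]
Pivot position: 4

After partitioning with pivot 17, the array becomes [16, 15, 6, 4, 17]. The pivot is placed at index 4. All elements to the left of the pivot are <= 17, and all elements to the right are > 17.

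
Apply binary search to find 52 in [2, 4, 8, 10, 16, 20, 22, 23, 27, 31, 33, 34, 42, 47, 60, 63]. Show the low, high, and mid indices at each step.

Binary search for 52 in [2, 4, 8, 10, 16, 20, 22, 23, 27, 31, 33, 34, 42, 47, 60, 63]:

lo=0, hi=15, mid=7, arr[mid]=23 -> 23 < 52, search right half
lo=8, hi=15, mid=11, arr[mid]=34 -> 34 < 52, search right half
lo=12, hi=15, mid=13, arr[mid]=47 -> 47 < 52, search right half
lo=14, hi=15, mid=14, arr[mid]=60 -> 60 > 52, search left half
lo=14 > hi=13, target 52 not found

Binary search determines that 52 is not in the array after 4 comparisons. The search space was exhausted without finding the target.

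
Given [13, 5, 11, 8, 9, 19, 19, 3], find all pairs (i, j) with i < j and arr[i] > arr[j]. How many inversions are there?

Finding inversions in [13, 5, 11, 8, 9, 19, 19, 3]:

(0, 1): arr[0]=13 > arr[1]=5
(0, 2): arr[0]=13 > arr[2]=11
(0, 3): arr[0]=13 > arr[3]=8
(0, 4): arr[0]=13 > arr[4]=9
(0, 7): arr[0]=13 > arr[7]=3
(1, 7): arr[1]=5 > arr[7]=3
(2, 3): arr[2]=11 > arr[3]=8
(2, 4): arr[2]=11 > arr[4]=9
(2, 7): arr[2]=11 > arr[7]=3
(3, 7): arr[3]=8 > arr[7]=3
(4, 7): arr[4]=9 > arr[7]=3
(5, 7): arr[5]=19 > arr[7]=3
(6, 7): arr[6]=19 > arr[7]=3

Total inversions: 13

The array has 13 inversion(s): (0,1), (0,2), (0,3), (0,4), (0,7), (1,7), (2,3), (2,4), (2,7), (3,7), (4,7), (5,7), (6,7). Each pair (i,j) satisfies i < j and arr[i] > arr[j].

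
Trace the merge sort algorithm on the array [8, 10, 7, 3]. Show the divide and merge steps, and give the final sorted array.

Merge sort trace:

Split: [8, 10, 7, 3] -> [8, 10] and [7, 3]
  Split: [8, 10] -> [8] and [10]
  Merge: [8] + [10] -> [8, 10]
  Split: [7, 3] -> [7] and [3]
  Merge: [7] + [3] -> [3, 7]
Merge: [8, 10] + [3, 7] -> [3, 7, 8, 10]

Final sorted array: [3, 7, 8, 10]

The merge sort proceeds by recursively splitting the array and merging sorted halves.
After all merges, the sorted array is [3, 7, 8, 10].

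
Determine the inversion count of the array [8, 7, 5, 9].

Finding inversions in [8, 7, 5, 9]:

(0, 1): arr[0]=8 > arr[1]=7
(0, 2): arr[0]=8 > arr[2]=5
(1, 2): arr[1]=7 > arr[2]=5

Total inversions: 3

The array has 3 inversion(s): (0,1), (0,2), (1,2). Each pair (i,j) satisfies i < j and arr[i] > arr[j].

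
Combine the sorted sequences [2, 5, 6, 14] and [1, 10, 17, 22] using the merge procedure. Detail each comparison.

Merging process:

Compare 2 vs 1: take 1 from right. Merged: [1]
Compare 2 vs 10: take 2 from left. Merged: [1, 2]
Compare 5 vs 10: take 5 from left. Merged: [1, 2, 5]
Compare 6 vs 10: take 6 from left. Merged: [1, 2, 5, 6]
Compare 14 vs 10: take 10 from right. Merged: [1, 2, 5, 6, 10]
Compare 14 vs 17: take 14 from left. Merged: [1, 2, 5, 6, 10, 14]
Append remaining from right: [17, 22]. Merged: [1, 2, 5, 6, 10, 14, 17, 22]

Final merged array: [1, 2, 5, 6, 10, 14, 17, 22]
Total comparisons: 6

The merged array is [1, 2, 5, 6, 10, 14, 17, 22], requiring 6 comparisons. The merge step runs in O(n) time where n is the total number of elements.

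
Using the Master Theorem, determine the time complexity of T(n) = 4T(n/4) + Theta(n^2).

Master Theorem for T(n) = 4T(n/4) + O(n^2):

a = 4, b = 4, c = 2
log_b(a) = log_4(4) = 1.0000

Case 3: c = 2 > log_4(4) = 1.0000
T(n) = O(n^2) = O(n^2)

For T(n) = 4T(n/4) + O(n^2): log_4(4) = 1.0000. This is Case 3 of the Master Theorem (c > log_b(a), work dominated by root), giving O(n^2).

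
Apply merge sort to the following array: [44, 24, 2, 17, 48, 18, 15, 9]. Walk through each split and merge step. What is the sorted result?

Merge sort trace:

Split: [44, 24, 2, 17, 48, 18, 15, 9] -> [44, 24, 2, 17] and [48, 18, 15, 9]
  Split: [44, 24, 2, 17] -> [44, 24] and [2, 17]
    Split: [44, 24] -> [44] and [24]
    Merge: [44] + [24] -> [24, 44]
    Split: [2, 17] -> [2] and [17]
    Merge: [2] + [17] -> [2, 17]
  Merge: [24, 44] + [2, 17] -> [2, 17, 24, 44]
  Split: [48, 18, 15, 9] -> [48, 18] and [15, 9]
    Split: [48, 18] -> [48] and [18]
    Merge: [48] + [18] -> [18, 48]
    Split: [15, 9] -> [15] and [9]
    Merge: [15] + [9] -> [9, 15]
  Merge: [18, 48] + [9, 15] -> [9, 15, 18, 48]
Merge: [2, 17, 24, 44] + [9, 15, 18, 48] -> [2, 9, 15, 17, 18, 24, 44, 48]

Final sorted array: [2, 9, 15, 17, 18, 24, 44, 48]

The merge sort proceeds by recursively splitting the array and merging sorted halves.
After all merges, the sorted array is [2, 9, 15, 17, 18, 24, 44, 48].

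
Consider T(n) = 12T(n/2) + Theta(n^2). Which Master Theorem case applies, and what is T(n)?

Master Theorem for T(n) = 12T(n/2) + O(n^2):

a = 12, b = 2, c = 2
log_b(a) = log_2(12) = 3.5850

Case 1: c = 2 < log_2(12) = 3.5850
T(n) = O(n^(log_2 12))

For T(n) = 12T(n/2) + O(n^2): log_2(12) = 3.5850. This is Case 1 of the Master Theorem (c < log_b(a), work dominated by leaves), giving O(n^(log_2 12)).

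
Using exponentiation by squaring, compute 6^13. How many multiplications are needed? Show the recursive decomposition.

Computing 6^13 by squaring (build up from 6^1; each line after the first costs one multiplication):

6^1 = 6
6^2 = (6^1)^2 = 6^2 = 36
6^3 = 6 * 6^2 = 6 * 36 = 216
6^6 = (6^3)^2 = 216^2 = 46656
6^12 = (6^6)^2 = 46656^2 = 2176782336
6^13 = 6 * 6^12 = 6 * 2176782336 = 13060694016

Result: 13060694016
Multiplications needed: 5 (5 lines after 6^1)

6^13 = 13060694016. Using exponentiation by squaring, this requires 5 multiplications. The key idea: if the exponent is even, square the half-power; if odd, multiply by the base once.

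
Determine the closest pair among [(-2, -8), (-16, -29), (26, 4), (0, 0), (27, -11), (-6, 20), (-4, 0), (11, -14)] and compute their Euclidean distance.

Computing all pairwise distances among 8 points:

d((-2, -8), (-16, -29)) = 25.2389
d((-2, -8), (26, 4)) = 30.4631
d((-2, -8), (0, 0)) = 8.2462
d((-2, -8), (27, -11)) = 29.1548
d((-2, -8), (-6, 20)) = 28.2843
d((-2, -8), (-4, 0)) = 8.2462
d((-2, -8), (11, -14)) = 14.3178
d((-16, -29), (26, 4)) = 53.4135
d((-16, -29), (0, 0)) = 33.121
d((-16, -29), (27, -11)) = 46.6154
d((-16, -29), (-6, 20)) = 50.01
d((-16, -29), (-4, 0)) = 31.3847
d((-16, -29), (11, -14)) = 30.8869
d((26, 4), (0, 0)) = 26.3059
d((26, 4), (27, -11)) = 15.0333
d((26, 4), (-6, 20)) = 35.7771
d((26, 4), (-4, 0)) = 30.2655
d((26, 4), (11, -14)) = 23.4307
d((0, 0), (27, -11)) = 29.1548
d((0, 0), (-6, 20)) = 20.8806
d((0, 0), (-4, 0)) = 4.0 <-- minimum
d((0, 0), (11, -14)) = 17.8045
d((27, -11), (-6, 20)) = 45.2769
d((27, -11), (-4, 0)) = 32.8938
d((27, -11), (11, -14)) = 16.2788
d((-6, 20), (-4, 0)) = 20.0998
d((-6, 20), (11, -14)) = 38.0132
d((-4, 0), (11, -14)) = 20.5183

Closest pair: (0, 0) and (-4, 0) with distance 4.0

The closest pair is (0, 0) and (-4, 0) with Euclidean distance 4.0. For 8 points, brute-force pairwise comparison is shown above. For large n, the divide-and-conquer algorithm (sort by x, recurse on halves, check the dividing strip) achieves O(n log n).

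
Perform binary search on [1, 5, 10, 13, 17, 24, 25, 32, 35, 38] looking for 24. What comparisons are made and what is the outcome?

Binary search for 24 in [1, 5, 10, 13, 17, 24, 25, 32, 35, 38]:

lo=0, hi=9, mid=4, arr[mid]=17 -> 17 < 24, search right half
lo=5, hi=9, mid=7, arr[mid]=32 -> 32 > 24, search left half
lo=5, hi=6, mid=5, arr[mid]=24 -> Found target at index 5!

Binary search finds 24 at index 5 after 3 comparisons. The search repeatedly halves the search space by comparing with the middle element.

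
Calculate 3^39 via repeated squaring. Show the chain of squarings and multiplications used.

Computing 3^39 by squaring (build up from 3^1; each line after the first costs one multiplication):

3^1 = 3
3^2 = (3^1)^2 = 3^2 = 9
3^4 = (3^2)^2 = 9^2 = 81
3^8 = (3^4)^2 = 81^2 = 6561
3^9 = 3 * 3^8 = 3 * 6561 = 19683
3^18 = (3^9)^2 = 19683^2 = 387420489
3^19 = 3 * 3^18 = 3 * 387420489 = 1162261467
3^38 = (3^19)^2 = 1162261467^2 = 1350851717672992089
3^39 = 3 * 3^38 = 3 * 1350851717672992089 = 4052555153018976267

Result: 4052555153018976267
Multiplications needed: 8 (8 lines after 3^1)

3^39 = 4052555153018976267. Using exponentiation by squaring, this requires 8 multiplications. The key idea: if the exponent is even, square the half-power; if odd, multiply by the base once.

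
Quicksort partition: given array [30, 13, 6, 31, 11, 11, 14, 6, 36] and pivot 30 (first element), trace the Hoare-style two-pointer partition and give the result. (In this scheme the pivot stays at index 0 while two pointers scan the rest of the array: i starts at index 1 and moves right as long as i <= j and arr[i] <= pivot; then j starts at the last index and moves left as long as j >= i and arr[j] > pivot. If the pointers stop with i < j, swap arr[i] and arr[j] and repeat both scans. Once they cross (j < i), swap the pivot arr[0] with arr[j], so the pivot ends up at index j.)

Hoare-style two-pointer partition with pivot = 30:

Initial array: [30, 13, 6, 31, 11, 11, 14, 6, 36]

Pointers start at i = 1, j = 8.
i stops at index 3 (arr[3]=31 > 30), j stops at index 7 (arr[7]=6 <= 30): swap arr[3] and arr[7], array becomes [30, 13, 6, 6, 11, 11, 14, 31, 36]
i ends at 7, j ends at 6: the pointers have crossed (j < i), so scanning stops.

Swap pivot arr[0] with arr[6] to place pivot at position 6: [14, 13, 6, 6, 11, 11, 30, 31, 36]
Pivot position: 6

After partitioning with pivot 30, the array becomes [14, 13, 6, 6, 11, 11, 30, 31, 36]. The pivot is placed at index 6. All elements to the left of the pivot are <= 30, and all elements to the right are > 30.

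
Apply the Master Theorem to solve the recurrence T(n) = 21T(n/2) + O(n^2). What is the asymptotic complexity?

Master Theorem for T(n) = 21T(n/2) + O(n^2):

a = 21, b = 2, c = 2
log_b(a) = log_2(21) = 4.3923

Case 1: c = 2 < log_2(21) = 4.3923
T(n) = O(n^(log_2 21))

For T(n) = 21T(n/2) + O(n^2): log_2(21) = 4.3923. This is Case 1 of the Master Theorem (c < log_b(a), work dominated by leaves), giving O(n^(log_2 21)).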